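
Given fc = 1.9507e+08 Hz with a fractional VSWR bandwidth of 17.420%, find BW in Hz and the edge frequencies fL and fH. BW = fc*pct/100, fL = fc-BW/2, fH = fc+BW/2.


BW = 1.9507e+08 * 17.420/100 = 3.398119e+07 Hz
fL = 1.9507e+08 - 3.398119e+07/2 = 1.781e+08 Hz
fH = 1.9507e+08 + 3.398119e+07/2 = 2.121e+08 Hz

BW=3.398e+07 Hz, fL=1.781e+08 Hz, fH=2.121e+08 Hz


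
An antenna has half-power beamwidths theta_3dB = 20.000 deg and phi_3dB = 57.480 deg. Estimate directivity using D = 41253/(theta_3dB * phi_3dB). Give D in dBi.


D_linear = 41253 / (20.000 * 57.480) = 35.88466
D_dBi = 10 * log10(35.88466) = 15.55 dBi

15.55 dBi


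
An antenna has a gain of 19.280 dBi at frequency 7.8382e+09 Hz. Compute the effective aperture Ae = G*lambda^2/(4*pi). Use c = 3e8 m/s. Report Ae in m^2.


lambda = c / f = 3.0000e+08 / 7.8382e+09 = 0.03827409 m
G_linear = 10^(19.280/10) = 84.72274
Ae = G_linear * lambda^2 / (4*pi) = 84.72274 * 0.03827409^2 / (4*pi) = 9.876e-03 m^2

9.876e-03 m^2


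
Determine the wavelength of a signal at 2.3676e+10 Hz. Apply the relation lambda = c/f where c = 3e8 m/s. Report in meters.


lambda = c / f = 3.0000e+08 / 2.3676e+10 = 0.01267 m

0.01267 m


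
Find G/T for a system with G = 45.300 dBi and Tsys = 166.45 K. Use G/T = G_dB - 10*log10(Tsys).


G/T = 45.300 - 10*log10(166.45) = 45.300 - 22.21284 = 23.09 dB/K

23.09 dB/K


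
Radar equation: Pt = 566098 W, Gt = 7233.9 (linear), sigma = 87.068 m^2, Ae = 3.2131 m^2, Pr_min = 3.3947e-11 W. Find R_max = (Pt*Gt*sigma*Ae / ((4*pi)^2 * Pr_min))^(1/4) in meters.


R^4 = 566098*7233.9*87.068*3.2131 / ((4*pi)^2 * 3.3947e-11) = 2.137105e+20
R_max = 2.137105e+20^0.25 = 120908 m

120908 m


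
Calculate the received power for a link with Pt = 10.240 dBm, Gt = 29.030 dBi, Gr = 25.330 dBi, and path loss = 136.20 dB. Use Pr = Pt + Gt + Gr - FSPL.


Pr = 10.240 + 29.030 + 25.330 - 136.20 = -71.60 dBm

-71.60 dBm


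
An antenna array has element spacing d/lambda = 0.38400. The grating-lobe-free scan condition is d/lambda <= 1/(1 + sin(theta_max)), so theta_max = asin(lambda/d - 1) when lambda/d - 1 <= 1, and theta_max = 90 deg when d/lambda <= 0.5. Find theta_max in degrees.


lambda/d - 1 = 1/0.38400 - 1 = 1.604167 >= 1
d/lambda <= 0.5, so the array can scan to endfire without grating lobes: theta_max = 90 deg

90 deg


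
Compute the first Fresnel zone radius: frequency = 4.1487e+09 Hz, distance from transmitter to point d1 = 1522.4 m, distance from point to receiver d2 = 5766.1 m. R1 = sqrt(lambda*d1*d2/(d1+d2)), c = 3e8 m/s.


lambda = c / f = 3.0000e+08 / 4.1487e+09 = 0.07231181 m
R1 = sqrt(0.07231181 * 1522.4 * 5766.1 / (1522.4 + 5766.1)) = 9.332 m

9.332 m


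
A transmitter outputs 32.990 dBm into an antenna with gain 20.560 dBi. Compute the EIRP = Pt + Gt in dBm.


EIRP = Pt + Gt = 32.990 + 20.560 = 53.55 dBm

53.55 dBm


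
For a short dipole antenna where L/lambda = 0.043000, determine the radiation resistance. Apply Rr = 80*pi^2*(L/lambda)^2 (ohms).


Rr = 80 * pi^2 * (0.043000)^2 = 80 * 9.869604 * 1.849000e-03 = 1.460 ohm

1.460 ohm


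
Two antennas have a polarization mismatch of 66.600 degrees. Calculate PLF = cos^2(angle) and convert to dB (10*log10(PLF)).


PLF_linear = cos^2(66.600 deg) = 0.1577264
PLF_dB = 10 * log10(0.1577264) = -8.021 dB

-8.021 dB


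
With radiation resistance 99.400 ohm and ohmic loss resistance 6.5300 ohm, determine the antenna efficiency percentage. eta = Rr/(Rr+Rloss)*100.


eta = 99.400 / (99.400 + 6.5300) * 100 = 93.84%

93.84%


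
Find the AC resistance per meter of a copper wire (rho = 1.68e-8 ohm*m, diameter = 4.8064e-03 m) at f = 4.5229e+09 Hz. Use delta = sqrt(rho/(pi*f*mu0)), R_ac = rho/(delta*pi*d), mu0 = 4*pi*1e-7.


delta = sqrt(1.68e-8 / (pi * 4.5229e+09 * 4*pi*1e-7)) = 9.699878e-07 m
R_ac = 1.68e-8 / (9.699878e-07 * pi * 4.8064e-03) = 1.147 ohm/m

1.147 ohm/m


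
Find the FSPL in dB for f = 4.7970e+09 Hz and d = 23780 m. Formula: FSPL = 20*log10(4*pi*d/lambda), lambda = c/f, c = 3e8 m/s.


lambda = c / f = 3.0000e+08 / 4.7970e+09 = 0.06253909 m
FSPL = 20 * log10(4*pi*23780/0.06253909) = 133.6 dB

133.6 dB


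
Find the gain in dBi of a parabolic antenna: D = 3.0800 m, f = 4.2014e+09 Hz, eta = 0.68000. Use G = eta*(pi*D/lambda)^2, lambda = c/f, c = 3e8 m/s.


lambda = c / f = 3.0000e+08 / 4.2014e+09 = 0.07140477 m
G_linear = 0.68000 * (pi * 3.0800 / 0.07140477)^2 = 12486.93
G_dBi = 10 * log10(12486.93) = 40.96 dBi

40.96 dBi


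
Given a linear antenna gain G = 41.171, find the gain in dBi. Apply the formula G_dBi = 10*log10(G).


G_dBi = 10 * log10(41.171) = 16.15 dBi

16.15 dBi


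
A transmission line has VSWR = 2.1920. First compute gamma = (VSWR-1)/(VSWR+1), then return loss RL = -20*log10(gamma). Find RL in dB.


gamma = (2.1920 - 1) / (2.1920 + 1) = 0.3734336
RL = -20 * log10(0.3734336) = 8.556 dB

8.556 dB


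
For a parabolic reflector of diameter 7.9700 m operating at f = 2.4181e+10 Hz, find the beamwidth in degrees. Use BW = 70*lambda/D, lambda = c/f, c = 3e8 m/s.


lambda = c / f = 3.0000e+08 / 2.4181e+10 = 0.01240643 m
BW = 70 * 0.01240643 / 7.9700 = 0.1090 deg

0.1090 deg


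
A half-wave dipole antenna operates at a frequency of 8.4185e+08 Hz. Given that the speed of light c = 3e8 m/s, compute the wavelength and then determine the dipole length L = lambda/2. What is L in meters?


lambda = c / f = 3.0000e+08 / 8.4185e+08 = 0.3563580 m
L = lambda / 2 = 0.3563580 / 2 = 0.1782 m

0.1782 m


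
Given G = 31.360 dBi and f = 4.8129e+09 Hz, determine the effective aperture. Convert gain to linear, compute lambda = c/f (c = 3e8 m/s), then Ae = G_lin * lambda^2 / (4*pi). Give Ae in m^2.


lambda = c / f = 3.0000e+08 / 4.8129e+09 = 0.06233248 m
G_linear = 10^(31.360/10) = 1367.729
Ae = G_linear * lambda^2 / (4*pi) = 1367.729 * 0.06233248^2 / (4*pi) = 0.4229 m^2

0.4229 m^2


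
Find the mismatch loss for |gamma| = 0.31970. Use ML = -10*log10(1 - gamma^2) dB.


ML = -10 * log10(1 - 0.31970^2) = -10 * log10(0.89779191) = 0.4682 dB

0.4682 dB


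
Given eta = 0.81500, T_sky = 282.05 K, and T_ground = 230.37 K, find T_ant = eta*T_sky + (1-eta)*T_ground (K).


T_ant = 0.81500 * 282.05 + (1 - 0.81500) * 230.37 = 272.5 K

272.5 K


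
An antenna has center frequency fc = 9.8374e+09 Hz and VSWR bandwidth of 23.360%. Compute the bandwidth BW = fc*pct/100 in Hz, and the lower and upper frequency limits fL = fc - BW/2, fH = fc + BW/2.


BW = 9.8374e+09 * 23.360/100 = 2.298017e+09 Hz
fL = 9.8374e+09 - 2.298017e+09/2 = 8.688e+09 Hz
fH = 9.8374e+09 + 2.298017e+09/2 = 1.099e+10 Hz

BW=2.298e+09 Hz, fL=8.688e+09 Hz, fH=1.099e+10 Hz


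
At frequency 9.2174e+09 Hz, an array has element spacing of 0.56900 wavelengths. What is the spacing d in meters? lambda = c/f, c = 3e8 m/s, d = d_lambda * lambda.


lambda = c / f = 3.0000e+08 / 9.2174e+09 = 0.03254714 m
d = 0.56900 * 0.03254714 = 0.01852 m

0.01852 m


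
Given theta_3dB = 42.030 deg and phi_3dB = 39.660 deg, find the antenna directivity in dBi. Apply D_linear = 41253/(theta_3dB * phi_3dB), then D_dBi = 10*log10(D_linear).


D_linear = 41253 / (42.030 * 39.660) = 24.74819
D_dBi = 10 * log10(24.74819) = 13.94 dBi

13.94 dBi


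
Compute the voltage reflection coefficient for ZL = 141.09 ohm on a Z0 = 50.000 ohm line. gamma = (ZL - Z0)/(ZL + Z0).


gamma = (141.09 - 50.000) / (141.09 + 50.000) = 0.4767

0.4767


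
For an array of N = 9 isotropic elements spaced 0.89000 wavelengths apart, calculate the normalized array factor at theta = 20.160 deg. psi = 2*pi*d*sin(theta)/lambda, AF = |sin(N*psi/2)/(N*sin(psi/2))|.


psi = 2*pi*0.89000*sin(20.160 deg) = 1.927255 rad
AF = |sin(9*1.927255/2) / (9*sin(1.927255/2))| = 0.09243

0.09243


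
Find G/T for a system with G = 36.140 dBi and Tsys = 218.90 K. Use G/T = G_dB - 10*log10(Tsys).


G/T = 36.140 - 10*log10(218.90) = 36.140 - 23.40246 = 12.74 dB/K

12.74 dB/K


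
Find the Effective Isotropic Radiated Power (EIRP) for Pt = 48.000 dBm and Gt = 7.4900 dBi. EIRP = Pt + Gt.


EIRP = Pt + Gt = 48.000 + 7.4900 = 55.49 dBm

55.49 dBm


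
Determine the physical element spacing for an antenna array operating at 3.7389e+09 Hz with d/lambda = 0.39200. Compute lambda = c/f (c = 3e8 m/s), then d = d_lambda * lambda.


lambda = c / f = 3.0000e+08 / 3.7389e+09 = 0.08023750 m
d = 0.39200 * 0.08023750 = 0.03145 m

0.03145 m


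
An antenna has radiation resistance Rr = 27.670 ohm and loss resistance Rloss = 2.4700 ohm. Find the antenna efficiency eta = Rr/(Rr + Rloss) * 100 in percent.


eta = 27.670 / (27.670 + 2.4700) * 100 = 91.80%

91.80%


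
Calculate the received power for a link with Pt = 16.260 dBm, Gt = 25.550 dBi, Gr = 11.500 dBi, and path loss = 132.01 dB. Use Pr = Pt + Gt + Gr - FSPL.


Pr = 16.260 + 25.550 + 11.500 - 132.01 = -78.70 dBm

-78.70 dBm


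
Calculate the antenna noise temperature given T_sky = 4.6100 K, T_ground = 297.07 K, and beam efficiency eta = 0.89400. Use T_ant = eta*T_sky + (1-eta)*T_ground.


T_ant = 0.89400 * 4.6100 + (1 - 0.89400) * 297.07 = 35.61 K

35.61 K


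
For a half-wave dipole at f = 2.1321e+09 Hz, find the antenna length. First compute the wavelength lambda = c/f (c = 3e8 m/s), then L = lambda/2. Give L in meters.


lambda = c / f = 3.0000e+08 / 2.1321e+09 = 0.1407063 m
L = lambda / 2 = 0.1407063 / 2 = 0.07035 m

0.07035 m


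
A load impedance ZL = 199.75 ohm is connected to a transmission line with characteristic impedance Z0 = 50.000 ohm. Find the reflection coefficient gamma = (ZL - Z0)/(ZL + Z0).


gamma = (199.75 - 50.000) / (199.75 + 50.000) = 0.5996

0.5996


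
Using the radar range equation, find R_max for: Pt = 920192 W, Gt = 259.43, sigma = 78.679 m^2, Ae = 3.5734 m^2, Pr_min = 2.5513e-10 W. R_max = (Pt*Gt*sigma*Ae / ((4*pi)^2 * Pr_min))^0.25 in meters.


R^4 = 920192*259.43*78.679*3.5734 / ((4*pi)^2 * 2.5513e-10) = 1.665934e+18
R_max = 1.665934e+18^0.25 = 35926 m

35926 m


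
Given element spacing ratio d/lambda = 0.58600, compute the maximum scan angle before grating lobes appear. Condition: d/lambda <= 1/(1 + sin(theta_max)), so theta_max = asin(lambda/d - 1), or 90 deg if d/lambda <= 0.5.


lambda/d - 1 = 1/0.58600 - 1 = 0.7064846
theta_max = asin(0.7064846) = 44.95 deg

44.95 deg


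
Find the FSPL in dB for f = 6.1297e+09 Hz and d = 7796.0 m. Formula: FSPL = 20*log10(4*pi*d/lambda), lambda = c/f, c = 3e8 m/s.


lambda = c / f = 3.0000e+08 / 6.1297e+09 = 0.04894204 m
FSPL = 20 * log10(4*pi*7796.0/0.04894204) = 126.0 dB

126.0 dB


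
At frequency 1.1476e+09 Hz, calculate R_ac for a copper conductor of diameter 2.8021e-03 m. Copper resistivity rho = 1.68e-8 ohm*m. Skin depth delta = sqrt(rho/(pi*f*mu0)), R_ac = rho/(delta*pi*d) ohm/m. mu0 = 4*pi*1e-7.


delta = sqrt(1.68e-8 / (pi * 1.1476e+09 * 4*pi*1e-7)) = 1.925660e-06 m
R_ac = 1.68e-8 / (1.925660e-06 * pi * 2.8021e-03) = 0.9911 ohm/m

0.9911 ohm/m


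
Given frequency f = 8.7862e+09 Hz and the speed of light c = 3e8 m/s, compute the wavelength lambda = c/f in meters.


lambda = c / f = 3.0000e+08 / 8.7862e+09 = 0.03414 m

0.03414 m


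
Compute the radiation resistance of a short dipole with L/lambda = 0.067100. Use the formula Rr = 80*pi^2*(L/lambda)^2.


Rr = 80 * pi^2 * (0.067100)^2 = 80 * 9.869604 * 4.502410e-03 = 3.555 ohm

3.555 ohm


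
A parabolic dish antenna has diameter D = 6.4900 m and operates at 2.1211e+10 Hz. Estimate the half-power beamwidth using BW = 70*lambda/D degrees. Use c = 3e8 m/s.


lambda = c / f = 3.0000e+08 / 2.1211e+10 = 0.01414360 m
BW = 70 * 0.01414360 / 6.4900 = 0.1526 deg

0.1526 deg


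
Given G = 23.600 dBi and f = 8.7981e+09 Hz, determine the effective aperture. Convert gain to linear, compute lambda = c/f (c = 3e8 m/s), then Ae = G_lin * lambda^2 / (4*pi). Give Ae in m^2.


lambda = c / f = 3.0000e+08 / 8.7981e+09 = 0.03409827 m
G_linear = 10^(23.600/10) = 229.0868
Ae = G_linear * lambda^2 / (4*pi) = 229.0868 * 0.03409827^2 / (4*pi) = 0.02120 m^2

0.02120 m^2


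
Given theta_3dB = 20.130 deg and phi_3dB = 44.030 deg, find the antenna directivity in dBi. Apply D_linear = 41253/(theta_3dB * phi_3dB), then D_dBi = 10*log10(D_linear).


D_linear = 41253 / (20.130 * 44.030) = 46.54393
D_dBi = 10 * log10(46.54393) = 16.68 dBi

16.68 dBi


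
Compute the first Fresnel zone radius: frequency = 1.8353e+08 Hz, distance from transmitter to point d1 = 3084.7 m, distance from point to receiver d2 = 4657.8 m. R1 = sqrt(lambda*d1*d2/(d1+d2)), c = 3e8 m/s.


lambda = c / f = 3.0000e+08 / 1.8353e+08 = 1.634610 m
R1 = sqrt(1.634610 * 3084.7 * 4657.8 / (3084.7 + 4657.8)) = 55.08 m

55.08 m


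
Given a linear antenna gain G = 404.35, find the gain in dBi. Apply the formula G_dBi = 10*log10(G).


G_dBi = 10 * log10(404.35) = 26.07 dBi

26.07 dBi


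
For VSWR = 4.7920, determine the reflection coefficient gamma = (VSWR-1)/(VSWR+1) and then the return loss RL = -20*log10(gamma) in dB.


gamma = (4.7920 - 1) / (4.7920 + 1) = 0.6546961
RL = -20 * log10(0.6546961) = 3.679 dB

3.679 dB


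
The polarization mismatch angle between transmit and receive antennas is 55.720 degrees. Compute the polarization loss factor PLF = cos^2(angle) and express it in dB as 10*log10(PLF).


PLF_linear = cos^2(55.720 deg) = 0.3172367
PLF_dB = 10 * log10(0.3172367) = -4.986 dB

-4.986 dB


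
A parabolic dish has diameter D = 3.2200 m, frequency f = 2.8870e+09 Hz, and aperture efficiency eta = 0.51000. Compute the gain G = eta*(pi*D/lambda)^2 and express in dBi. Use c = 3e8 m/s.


lambda = c / f = 3.0000e+08 / 2.8870e+09 = 0.1039141 m
G_linear = 0.51000 * (pi * 3.2200 / 0.1039141)^2 = 4833.177
G_dBi = 10 * log10(4833.177) = 36.84 dBi

36.84 dBi


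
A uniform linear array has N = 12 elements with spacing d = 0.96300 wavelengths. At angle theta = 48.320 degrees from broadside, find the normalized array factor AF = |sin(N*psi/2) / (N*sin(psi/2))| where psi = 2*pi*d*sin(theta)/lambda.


psi = 2*pi*0.96300*sin(48.320 deg) = 4.519094 rad
AF = |sin(12*4.519094/2) / (12*sin(4.519094/2))| = 0.09895

0.09895


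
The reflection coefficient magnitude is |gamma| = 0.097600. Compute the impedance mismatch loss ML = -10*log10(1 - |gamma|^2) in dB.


ML = -10 * log10(1 - 0.097600^2) = -10 * log10(0.99047424) = 0.04157 dB

0.04157 dB


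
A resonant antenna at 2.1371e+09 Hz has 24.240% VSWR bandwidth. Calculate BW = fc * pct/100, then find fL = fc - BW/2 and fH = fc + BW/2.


BW = 2.1371e+09 * 24.240/100 = 5.180330e+08 Hz
fL = 2.1371e+09 - 5.180330e+08/2 = 1.878e+09 Hz
fH = 2.1371e+09 + 5.180330e+08/2 = 2.396e+09 Hz

BW=5.180e+08 Hz, fL=1.878e+09 Hz, fH=2.396e+09 Hz


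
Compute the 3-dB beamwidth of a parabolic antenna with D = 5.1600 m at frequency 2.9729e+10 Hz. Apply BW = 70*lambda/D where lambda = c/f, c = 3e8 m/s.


lambda = c / f = 3.0000e+08 / 2.9729e+10 = 0.01009116 m
BW = 70 * 0.01009116 / 5.1600 = 0.1369 deg

0.1369 deg


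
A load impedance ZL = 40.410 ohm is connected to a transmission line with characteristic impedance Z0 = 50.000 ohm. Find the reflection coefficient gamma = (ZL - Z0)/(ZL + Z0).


gamma = (40.410 - 50.000) / (40.410 + 50.000) = -0.1061

-0.1061


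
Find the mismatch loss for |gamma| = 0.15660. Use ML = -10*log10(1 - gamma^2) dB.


ML = -10 * log10(1 - 0.15660^2) = -10 * log10(0.97547644) = 0.1078 dB

0.1078 dB


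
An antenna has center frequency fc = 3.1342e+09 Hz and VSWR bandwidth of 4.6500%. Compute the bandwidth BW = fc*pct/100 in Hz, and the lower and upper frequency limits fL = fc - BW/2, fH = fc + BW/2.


BW = 3.1342e+09 * 4.6500/100 = 1.457403e+08 Hz
fL = 3.1342e+09 - 1.457403e+08/2 = 3.061e+09 Hz
fH = 3.1342e+09 + 1.457403e+08/2 = 3.207e+09 Hz

BW=1.457e+08 Hz, fL=3.061e+09 Hz, fH=3.207e+09 Hz


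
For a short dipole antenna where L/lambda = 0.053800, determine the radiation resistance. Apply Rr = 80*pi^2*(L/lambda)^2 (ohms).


Rr = 80 * pi^2 * (0.053800)^2 = 80 * 9.869604 * 2.894440e-03 = 2.285 ohm

2.285 ohm


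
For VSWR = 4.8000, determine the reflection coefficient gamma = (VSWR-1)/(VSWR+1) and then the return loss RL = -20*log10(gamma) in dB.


gamma = (4.8000 - 1) / (4.8000 + 1) = 0.6551724
RL = -20 * log10(0.6551724) = 3.673 dB

3.673 dB


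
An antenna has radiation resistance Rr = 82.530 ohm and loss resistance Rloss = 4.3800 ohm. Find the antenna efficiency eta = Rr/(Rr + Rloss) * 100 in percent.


eta = 82.530 / (82.530 + 4.3800) * 100 = 94.96%

94.96%


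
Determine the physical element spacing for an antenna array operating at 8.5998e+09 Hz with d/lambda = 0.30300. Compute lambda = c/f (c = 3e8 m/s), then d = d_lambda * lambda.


lambda = c / f = 3.0000e+08 / 8.5998e+09 = 0.03488453 m
d = 0.30300 * 0.03488453 = 0.01057 m

0.01057 m


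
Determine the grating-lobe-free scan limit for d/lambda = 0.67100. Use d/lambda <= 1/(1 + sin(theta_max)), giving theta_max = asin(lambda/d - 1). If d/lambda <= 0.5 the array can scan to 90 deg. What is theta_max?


lambda/d - 1 = 1/0.67100 - 1 = 0.4903130
theta_max = asin(0.4903130) = 29.36 deg

29.36 deg


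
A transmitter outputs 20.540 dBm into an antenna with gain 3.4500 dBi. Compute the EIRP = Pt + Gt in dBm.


EIRP = Pt + Gt = 20.540 + 3.4500 = 23.99 dBm

23.99 dBm


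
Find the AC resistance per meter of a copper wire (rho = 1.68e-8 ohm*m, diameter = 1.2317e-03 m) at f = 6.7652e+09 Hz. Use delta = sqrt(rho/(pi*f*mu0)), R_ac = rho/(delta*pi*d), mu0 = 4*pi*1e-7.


delta = sqrt(1.68e-8 / (pi * 6.7652e+09 * 4*pi*1e-7)) = 7.931119e-07 m
R_ac = 1.68e-8 / (7.931119e-07 * pi * 1.2317e-03) = 5.474 ohm/m

5.474 ohm/m


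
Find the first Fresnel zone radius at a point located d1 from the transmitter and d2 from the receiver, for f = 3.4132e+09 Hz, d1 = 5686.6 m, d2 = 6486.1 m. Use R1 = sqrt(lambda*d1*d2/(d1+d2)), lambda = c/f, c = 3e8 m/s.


lambda = c / f = 3.0000e+08 / 3.4132e+09 = 0.08789406 m
R1 = sqrt(0.08789406 * 5686.6 * 6486.1 / (5686.6 + 6486.1)) = 16.32 m

16.32 m


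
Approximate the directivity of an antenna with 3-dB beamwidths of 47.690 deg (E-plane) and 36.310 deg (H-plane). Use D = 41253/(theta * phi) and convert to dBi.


D_linear = 41253 / (47.690 * 36.310) = 23.82330
D_dBi = 10 * log10(23.82330) = 13.77 dBi

13.77 dBi


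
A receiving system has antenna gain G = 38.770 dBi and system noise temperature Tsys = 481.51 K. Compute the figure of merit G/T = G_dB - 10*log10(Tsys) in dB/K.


G/T = 38.770 - 10*log10(481.51) = 38.770 - 26.82605 = 11.94 dB/K

11.94 dB/K


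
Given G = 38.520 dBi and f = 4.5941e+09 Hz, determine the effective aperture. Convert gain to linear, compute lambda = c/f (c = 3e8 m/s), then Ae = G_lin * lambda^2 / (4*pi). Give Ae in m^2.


lambda = c / f = 3.0000e+08 / 4.5941e+09 = 0.06530115 m
G_linear = 10^(38.520/10) = 7112.135
Ae = G_linear * lambda^2 / (4*pi) = 7112.135 * 0.06530115^2 / (4*pi) = 2.413 m^2

2.413 m^2


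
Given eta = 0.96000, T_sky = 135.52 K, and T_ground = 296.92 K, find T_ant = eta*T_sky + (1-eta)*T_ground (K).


T_ant = 0.96000 * 135.52 + (1 - 0.96000) * 296.92 = 142.0 K

142.0 K


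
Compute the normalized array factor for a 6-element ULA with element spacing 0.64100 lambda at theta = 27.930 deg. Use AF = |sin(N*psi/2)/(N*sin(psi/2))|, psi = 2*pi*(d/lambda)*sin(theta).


psi = 2*pi*0.64100*sin(27.930 deg) = 1.886461 rad
AF = |sin(6*1.886461/2) / (6*sin(1.886461/2))| = 0.1203

0.1203


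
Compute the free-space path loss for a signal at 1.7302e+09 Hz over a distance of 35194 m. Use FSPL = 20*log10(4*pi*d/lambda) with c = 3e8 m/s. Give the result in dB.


lambda = c / f = 3.0000e+08 / 1.7302e+09 = 0.1733904 m
FSPL = 20 * log10(4*pi*35194/0.1733904) = 128.1 dB

128.1 dB


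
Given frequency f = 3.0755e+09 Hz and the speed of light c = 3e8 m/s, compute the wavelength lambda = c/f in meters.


lambda = c / f = 3.0000e+08 / 3.0755e+09 = 0.09755 m

0.09755 m


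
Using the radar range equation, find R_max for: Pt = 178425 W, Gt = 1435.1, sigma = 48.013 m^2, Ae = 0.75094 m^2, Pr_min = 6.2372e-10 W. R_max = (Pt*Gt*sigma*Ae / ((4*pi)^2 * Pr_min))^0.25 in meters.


R^4 = 178425*1435.1*48.013*0.75094 / ((4*pi)^2 * 6.2372e-10) = 9.373301e+16
R_max = 9.373301e+16^0.25 = 17497 m

17497 m


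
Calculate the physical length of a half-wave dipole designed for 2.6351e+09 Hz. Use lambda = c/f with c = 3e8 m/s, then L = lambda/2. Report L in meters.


lambda = c / f = 3.0000e+08 / 2.6351e+09 = 0.1138477 m
L = lambda / 2 = 0.1138477 / 2 = 0.05692 m

0.05692 m


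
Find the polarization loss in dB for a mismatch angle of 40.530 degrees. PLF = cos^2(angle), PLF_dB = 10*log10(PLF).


PLF_linear = cos^2(40.530 deg) = 0.5777000
PLF_dB = 10 * log10(0.5777000) = -2.383 dB

-2.383 dB


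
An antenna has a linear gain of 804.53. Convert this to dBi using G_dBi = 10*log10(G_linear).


G_dBi = 10 * log10(804.53) = 29.06 dBi

29.06 dBi


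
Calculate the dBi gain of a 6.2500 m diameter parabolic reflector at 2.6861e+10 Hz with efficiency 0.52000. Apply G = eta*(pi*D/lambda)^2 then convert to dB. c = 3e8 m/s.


lambda = c / f = 3.0000e+08 / 2.6861e+10 = 0.01116861 m
G_linear = 0.52000 * (pi * 6.2500 / 0.01116861)^2 = 1.607181e+06
G_dBi = 10 * log10(1.607181e+06) = 62.06 dBi

62.06 dBi


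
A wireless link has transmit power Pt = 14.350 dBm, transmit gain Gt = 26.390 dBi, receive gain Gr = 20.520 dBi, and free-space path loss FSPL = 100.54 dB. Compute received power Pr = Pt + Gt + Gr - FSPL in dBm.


Pr = 14.350 + 26.390 + 20.520 - 100.54 = -39.28 dBm

-39.28 dBm


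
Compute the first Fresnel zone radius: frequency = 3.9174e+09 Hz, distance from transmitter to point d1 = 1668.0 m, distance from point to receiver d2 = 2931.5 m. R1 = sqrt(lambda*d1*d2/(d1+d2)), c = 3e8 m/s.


lambda = c / f = 3.0000e+08 / 3.9174e+09 = 0.07658141 m
R1 = sqrt(0.07658141 * 1668.0 * 2931.5 / (1668.0 + 2931.5)) = 9.023 m

9.023 m


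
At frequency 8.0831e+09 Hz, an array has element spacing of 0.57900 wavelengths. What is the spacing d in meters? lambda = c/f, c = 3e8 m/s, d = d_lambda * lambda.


lambda = c / f = 3.0000e+08 / 8.0831e+09 = 0.03711447 m
d = 0.57900 * 0.03711447 = 0.02149 m

0.02149 m


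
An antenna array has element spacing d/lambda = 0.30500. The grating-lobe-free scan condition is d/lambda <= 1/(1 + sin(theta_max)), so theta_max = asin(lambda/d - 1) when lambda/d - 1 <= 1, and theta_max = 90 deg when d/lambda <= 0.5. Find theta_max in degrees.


lambda/d - 1 = 1/0.30500 - 1 = 2.278689 >= 1
d/lambda <= 0.5, so the array can scan to endfire without grating lobes: theta_max = 90 deg

90 deg


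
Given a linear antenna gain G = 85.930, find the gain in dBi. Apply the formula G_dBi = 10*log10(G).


G_dBi = 10 * log10(85.930) = 19.34 dBi

19.34 dBi


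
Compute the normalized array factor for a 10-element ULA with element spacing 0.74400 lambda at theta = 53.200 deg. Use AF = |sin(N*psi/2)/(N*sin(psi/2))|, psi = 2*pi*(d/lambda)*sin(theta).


psi = 2*pi*0.74400*sin(53.200 deg) = 3.743171 rad
AF = |sin(10*3.743171/2) / (10*sin(3.743171/2))| = 0.01396

0.01396


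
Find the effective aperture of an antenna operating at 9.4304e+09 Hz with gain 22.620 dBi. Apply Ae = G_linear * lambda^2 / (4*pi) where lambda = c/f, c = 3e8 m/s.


lambda = c / f = 3.0000e+08 / 9.4304e+09 = 0.03181201 m
G_linear = 10^(22.620/10) = 182.8100
Ae = G_linear * lambda^2 / (4*pi) = 182.8100 * 0.03181201^2 / (4*pi) = 0.01472 m^2

0.01472 m^2


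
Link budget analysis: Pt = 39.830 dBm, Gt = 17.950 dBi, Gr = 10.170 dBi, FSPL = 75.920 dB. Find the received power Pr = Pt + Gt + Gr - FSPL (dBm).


Pr = 39.830 + 17.950 + 10.170 - 75.920 = -7.97 dBm

-7.97 dBm


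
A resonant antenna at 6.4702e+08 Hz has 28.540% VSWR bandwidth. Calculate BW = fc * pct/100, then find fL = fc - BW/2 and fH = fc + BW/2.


BW = 6.4702e+08 * 28.540/100 = 1.846595e+08 Hz
fL = 6.4702e+08 - 1.846595e+08/2 = 5.547e+08 Hz
fH = 6.4702e+08 + 1.846595e+08/2 = 7.393e+08 Hz

BW=1.847e+08 Hz, fL=5.547e+08 Hz, fH=7.393e+08 Hz


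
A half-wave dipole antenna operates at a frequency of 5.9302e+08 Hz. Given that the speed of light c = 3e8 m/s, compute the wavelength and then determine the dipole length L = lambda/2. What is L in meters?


lambda = c / f = 3.0000e+08 / 5.9302e+08 = 0.5058851 m
L = lambda / 2 = 0.5058851 / 2 = 0.2529 m

0.2529 m


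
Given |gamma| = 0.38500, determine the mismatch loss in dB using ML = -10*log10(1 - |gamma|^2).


ML = -10 * log10(1 - 0.38500^2) = -10 * log10(0.851775) = 0.6968 dB

0.6968 dB


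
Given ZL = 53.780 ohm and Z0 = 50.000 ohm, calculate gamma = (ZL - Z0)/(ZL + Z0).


gamma = (53.780 - 50.000) / (53.780 + 50.000) = 0.03642

0.03642


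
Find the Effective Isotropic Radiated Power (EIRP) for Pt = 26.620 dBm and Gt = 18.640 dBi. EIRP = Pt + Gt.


EIRP = Pt + Gt = 26.620 + 18.640 = 45.26 dBm

45.26 dBm


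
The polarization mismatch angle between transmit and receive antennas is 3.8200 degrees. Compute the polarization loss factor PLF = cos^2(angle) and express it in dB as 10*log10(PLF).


PLF_linear = cos^2(3.8200 deg) = 0.9955615
PLF_dB = 10 * log10(0.9955615) = -0.01932 dB

-0.01932 dB


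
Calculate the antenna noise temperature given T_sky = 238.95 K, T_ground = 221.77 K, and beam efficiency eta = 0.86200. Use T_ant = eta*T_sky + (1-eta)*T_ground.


T_ant = 0.86200 * 238.95 + (1 - 0.86200) * 221.77 = 236.6 K

236.6 K


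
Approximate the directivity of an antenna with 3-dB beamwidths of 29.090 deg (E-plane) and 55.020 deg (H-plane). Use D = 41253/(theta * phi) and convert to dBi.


D_linear = 41253 / (29.090 * 55.020) = 25.77456
D_dBi = 10 * log10(25.77456) = 14.11 dBi

14.11 dBi


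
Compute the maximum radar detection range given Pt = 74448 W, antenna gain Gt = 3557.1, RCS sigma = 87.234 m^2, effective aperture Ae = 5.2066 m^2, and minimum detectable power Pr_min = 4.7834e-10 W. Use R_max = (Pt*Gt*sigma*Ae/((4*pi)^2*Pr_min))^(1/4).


R^4 = 74448*3557.1*87.234*5.2066 / ((4*pi)^2 * 4.7834e-10) = 1.592329e+18
R_max = 1.592329e+18^0.25 = 35523 m

35523 m


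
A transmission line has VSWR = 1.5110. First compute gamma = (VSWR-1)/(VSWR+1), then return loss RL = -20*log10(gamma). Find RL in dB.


gamma = (1.5110 - 1) / (1.5110 + 1) = 0.2035046
RL = -20 * log10(0.2035046) = 13.83 dB

13.83 dB


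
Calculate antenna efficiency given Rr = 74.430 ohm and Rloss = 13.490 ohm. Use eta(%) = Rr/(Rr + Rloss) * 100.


eta = 74.430 / (74.430 + 13.490) * 100 = 84.66%

84.66%


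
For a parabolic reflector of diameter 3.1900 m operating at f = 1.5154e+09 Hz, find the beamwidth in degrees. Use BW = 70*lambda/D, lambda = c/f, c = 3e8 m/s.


lambda = c / f = 3.0000e+08 / 1.5154e+09 = 0.1979675 m
BW = 70 * 0.1979675 / 3.1900 = 4.344 deg

4.344 deg


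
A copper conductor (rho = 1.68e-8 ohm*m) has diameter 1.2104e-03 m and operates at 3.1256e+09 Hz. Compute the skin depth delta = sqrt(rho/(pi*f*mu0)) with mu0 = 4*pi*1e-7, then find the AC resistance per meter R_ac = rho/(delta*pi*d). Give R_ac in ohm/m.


delta = sqrt(1.68e-8 / (pi * 3.1256e+09 * 4*pi*1e-7)) = 1.166831e-06 m
R_ac = 1.68e-8 / (1.166831e-06 * pi * 1.2104e-03) = 3.786 ohm/m

3.786 ohm/m


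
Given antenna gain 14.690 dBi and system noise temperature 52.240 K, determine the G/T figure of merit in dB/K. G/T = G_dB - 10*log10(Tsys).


G/T = 14.690 - 10*log10(52.240) = 14.690 - 17.18003 = -2.490 dB/K

-2.490 dB/K


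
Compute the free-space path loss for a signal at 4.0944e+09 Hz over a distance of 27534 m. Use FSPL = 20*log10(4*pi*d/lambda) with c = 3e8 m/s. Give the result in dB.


lambda = c / f = 3.0000e+08 / 4.0944e+09 = 0.07327081 m
FSPL = 20 * log10(4*pi*27534/0.07327081) = 133.5 dB

133.5 dB


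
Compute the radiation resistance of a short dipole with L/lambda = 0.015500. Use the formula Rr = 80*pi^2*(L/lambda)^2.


Rr = 80 * pi^2 * (0.015500)^2 = 80 * 9.869604 * 2.402500e-04 = 0.1897 ohm

0.1897 ohm


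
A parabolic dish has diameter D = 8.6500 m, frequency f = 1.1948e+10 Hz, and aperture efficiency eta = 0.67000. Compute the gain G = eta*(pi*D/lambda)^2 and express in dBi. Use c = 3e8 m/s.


lambda = c / f = 3.0000e+08 / 1.1948e+10 = 0.02510880 m
G_linear = 0.67000 * (pi * 8.6500 / 0.02510880)^2 = 784792.5
G_dBi = 10 * log10(784792.5) = 58.95 dBi

58.95 dBi


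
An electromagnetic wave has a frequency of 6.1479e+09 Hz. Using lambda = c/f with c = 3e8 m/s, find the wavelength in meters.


lambda = c / f = 3.0000e+08 / 6.1479e+09 = 0.04880 m

0.04880 m


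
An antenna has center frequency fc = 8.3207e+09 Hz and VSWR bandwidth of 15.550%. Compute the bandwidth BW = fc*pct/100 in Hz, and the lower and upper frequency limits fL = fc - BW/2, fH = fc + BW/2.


BW = 8.3207e+09 * 15.550/100 = 1.293869e+09 Hz
fL = 8.3207e+09 - 1.293869e+09/2 = 7.674e+09 Hz
fH = 8.3207e+09 + 1.293869e+09/2 = 8.968e+09 Hz

BW=1.294e+09 Hz, fL=7.674e+09 Hz, fH=8.968e+09 Hz


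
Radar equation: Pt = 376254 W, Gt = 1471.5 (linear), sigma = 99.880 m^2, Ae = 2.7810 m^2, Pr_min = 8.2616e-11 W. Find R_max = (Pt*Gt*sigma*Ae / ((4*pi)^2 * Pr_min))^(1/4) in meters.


R^4 = 376254*1471.5*99.880*2.7810 / ((4*pi)^2 * 8.2616e-11) = 1.178792e+19
R_max = 1.178792e+19^0.25 = 58595 m

58595 m


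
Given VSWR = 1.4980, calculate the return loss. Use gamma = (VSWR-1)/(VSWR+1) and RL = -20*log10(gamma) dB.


gamma = (1.4980 - 1) / (1.4980 + 1) = 0.1993595
RL = -20 * log10(0.1993595) = 14.01 dB

14.01 dB


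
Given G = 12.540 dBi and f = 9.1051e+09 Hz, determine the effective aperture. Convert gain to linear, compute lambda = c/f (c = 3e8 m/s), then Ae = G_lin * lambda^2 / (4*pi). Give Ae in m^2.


lambda = c / f = 3.0000e+08 / 9.1051e+09 = 0.03294857 m
G_linear = 10^(12.540/10) = 17.94734
Ae = G_linear * lambda^2 / (4*pi) = 17.94734 * 0.03294857^2 / (4*pi) = 1.550e-03 m^2

1.550e-03 m^2


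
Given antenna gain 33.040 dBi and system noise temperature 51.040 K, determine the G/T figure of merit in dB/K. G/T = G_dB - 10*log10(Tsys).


G/T = 33.040 - 10*log10(51.040) = 33.040 - 17.07911 = 15.96 dB/K

15.96 dB/K


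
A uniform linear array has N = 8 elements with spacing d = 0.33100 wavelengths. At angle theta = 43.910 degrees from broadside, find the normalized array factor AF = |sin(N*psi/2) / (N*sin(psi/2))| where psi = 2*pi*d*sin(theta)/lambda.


psi = 2*pi*0.33100*sin(43.910 deg) = 1.442353 rad
AF = |sin(8*1.442353/2) / (8*sin(1.442353/2))| = 0.09304

0.09304


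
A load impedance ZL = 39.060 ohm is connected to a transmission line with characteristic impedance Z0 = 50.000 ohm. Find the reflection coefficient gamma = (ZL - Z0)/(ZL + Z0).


gamma = (39.060 - 50.000) / (39.060 + 50.000) = -0.1228

-0.1228


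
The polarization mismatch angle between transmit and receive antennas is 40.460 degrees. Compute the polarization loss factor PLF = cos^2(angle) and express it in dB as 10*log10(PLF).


PLF_linear = cos^2(40.460 deg) = 0.5789067
PLF_dB = 10 * log10(0.5789067) = -2.374 dB

-2.374 dB


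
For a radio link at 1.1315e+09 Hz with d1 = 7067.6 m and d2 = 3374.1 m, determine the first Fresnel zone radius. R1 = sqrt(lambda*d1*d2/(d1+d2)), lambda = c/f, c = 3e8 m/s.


lambda = c / f = 3.0000e+08 / 1.1315e+09 = 0.2651348 m
R1 = sqrt(0.2651348 * 7067.6 * 3374.1 / (7067.6 + 3374.1)) = 24.61 m

24.61 m


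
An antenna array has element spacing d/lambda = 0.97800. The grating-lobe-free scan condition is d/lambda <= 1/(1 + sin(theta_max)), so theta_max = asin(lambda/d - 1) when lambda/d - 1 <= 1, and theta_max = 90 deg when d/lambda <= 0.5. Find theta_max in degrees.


lambda/d - 1 = 1/0.97800 - 1 = 0.02249489
theta_max = asin(0.02249489) = 1.289 deg

1.289 deg


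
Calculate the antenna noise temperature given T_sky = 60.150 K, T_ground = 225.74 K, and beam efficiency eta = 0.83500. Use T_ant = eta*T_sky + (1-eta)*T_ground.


T_ant = 0.83500 * 60.150 + (1 - 0.83500) * 225.74 = 87.47 K

87.47 K


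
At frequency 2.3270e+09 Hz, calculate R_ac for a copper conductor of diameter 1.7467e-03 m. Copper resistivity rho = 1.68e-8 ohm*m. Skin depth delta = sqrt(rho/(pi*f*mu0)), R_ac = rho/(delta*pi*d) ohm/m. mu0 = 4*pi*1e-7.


delta = sqrt(1.68e-8 / (pi * 2.3270e+09 * 4*pi*1e-7)) = 1.352311e-06 m
R_ac = 1.68e-8 / (1.352311e-06 * pi * 1.7467e-03) = 2.264 ohm/m

2.264 ohm/m


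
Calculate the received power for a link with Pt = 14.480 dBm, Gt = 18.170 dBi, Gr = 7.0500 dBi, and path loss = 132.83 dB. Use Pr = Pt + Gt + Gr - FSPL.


Pr = 14.480 + 18.170 + 7.0500 - 132.83 = -93.13 dBm

-93.13 dBm


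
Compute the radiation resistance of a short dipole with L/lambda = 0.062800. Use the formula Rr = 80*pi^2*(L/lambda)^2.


Rr = 80 * pi^2 * (0.062800)^2 = 80 * 9.869604 * 3.943840e-03 = 3.114 ohm

3.114 ohm


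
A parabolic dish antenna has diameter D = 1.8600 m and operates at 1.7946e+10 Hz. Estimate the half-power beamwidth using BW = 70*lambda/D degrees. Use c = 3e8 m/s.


lambda = c / f = 3.0000e+08 / 1.7946e+10 = 0.01671682 m
BW = 70 * 0.01671682 / 1.8600 = 0.6291 deg

0.6291 deg


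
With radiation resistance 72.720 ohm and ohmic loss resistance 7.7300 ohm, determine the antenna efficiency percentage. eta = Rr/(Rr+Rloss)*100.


eta = 72.720 / (72.720 + 7.7300) * 100 = 90.39%

90.39%


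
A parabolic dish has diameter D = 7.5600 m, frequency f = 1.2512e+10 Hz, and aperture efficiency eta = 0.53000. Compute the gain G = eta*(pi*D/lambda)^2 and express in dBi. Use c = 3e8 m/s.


lambda = c / f = 3.0000e+08 / 1.2512e+10 = 0.02397698 m
G_linear = 0.53000 * (pi * 7.5600 / 0.02397698)^2 = 520032.2
G_dBi = 10 * log10(520032.2) = 57.16 dBi

57.16 dBi


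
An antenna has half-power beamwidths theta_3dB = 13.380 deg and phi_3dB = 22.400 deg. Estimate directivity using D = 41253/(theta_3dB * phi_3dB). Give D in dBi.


D_linear = 41253 / (13.380 * 22.400) = 137.6421
D_dBi = 10 * log10(137.6421) = 21.39 dBi

21.39 dBi


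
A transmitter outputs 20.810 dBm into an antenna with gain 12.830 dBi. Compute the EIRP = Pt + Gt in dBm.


EIRP = Pt + Gt = 20.810 + 12.830 = 33.64 dBm

33.64 dBm


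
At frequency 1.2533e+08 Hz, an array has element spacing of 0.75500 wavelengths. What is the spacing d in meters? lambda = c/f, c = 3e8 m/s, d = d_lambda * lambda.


lambda = c / f = 3.0000e+08 / 1.2533e+08 = 2.393681 m
d = 0.75500 * 2.393681 = 1.807 m

1.807 m


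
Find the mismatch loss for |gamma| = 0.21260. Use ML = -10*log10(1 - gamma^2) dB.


ML = -10 * log10(1 - 0.21260^2) = -10 * log10(0.95480124) = 0.2009 dB

0.2009 dB


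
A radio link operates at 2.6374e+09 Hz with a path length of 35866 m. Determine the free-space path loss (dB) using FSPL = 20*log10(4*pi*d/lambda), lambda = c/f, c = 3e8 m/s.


lambda = c / f = 3.0000e+08 / 2.6374e+09 = 0.1137484 m
FSPL = 20 * log10(4*pi*35866/0.1137484) = 132.0 dB

132.0 dB


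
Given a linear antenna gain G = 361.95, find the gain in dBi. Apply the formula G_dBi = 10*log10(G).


G_dBi = 10 * log10(361.95) = 25.59 dBi

25.59 dBi


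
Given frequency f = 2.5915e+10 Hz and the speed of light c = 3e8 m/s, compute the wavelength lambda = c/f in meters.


lambda = c / f = 3.0000e+08 / 2.5915e+10 = 0.01158 m

0.01158 m


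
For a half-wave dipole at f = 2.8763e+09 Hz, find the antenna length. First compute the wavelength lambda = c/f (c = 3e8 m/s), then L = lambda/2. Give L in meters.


lambda = c / f = 3.0000e+08 / 2.8763e+09 = 0.1043007 m
L = lambda / 2 = 0.1043007 / 2 = 0.05215 m

0.05215 m


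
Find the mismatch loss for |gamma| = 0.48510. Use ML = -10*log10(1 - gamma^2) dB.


ML = -10 * log10(1 - 0.48510^2) = -10 * log10(0.76467799) = 1.165 dB

1.165 dB


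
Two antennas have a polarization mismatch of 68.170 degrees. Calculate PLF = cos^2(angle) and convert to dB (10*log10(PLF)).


PLF_linear = cos^2(68.170 deg) = 0.1382754
PLF_dB = 10 * log10(0.1382754) = -8.593 dB

-8.593 dB


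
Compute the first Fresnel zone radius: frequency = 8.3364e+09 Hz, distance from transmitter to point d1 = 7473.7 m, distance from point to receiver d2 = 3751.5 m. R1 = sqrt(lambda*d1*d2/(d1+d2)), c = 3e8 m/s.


lambda = c / f = 3.0000e+08 / 8.3364e+09 = 0.03598676 m
R1 = sqrt(0.03598676 * 7473.7 * 3751.5 / (7473.7 + 3751.5)) = 9.481 m

9.481 m


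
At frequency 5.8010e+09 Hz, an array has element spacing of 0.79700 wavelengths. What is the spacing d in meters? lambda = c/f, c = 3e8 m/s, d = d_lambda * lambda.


lambda = c / f = 3.0000e+08 / 5.8010e+09 = 0.05171522 m
d = 0.79700 * 0.05171522 = 0.04122 m

0.04122 m


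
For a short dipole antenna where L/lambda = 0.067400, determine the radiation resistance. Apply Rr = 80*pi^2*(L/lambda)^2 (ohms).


Rr = 80 * pi^2 * (0.067400)^2 = 80 * 9.869604 * 4.542760e-03 = 3.587 ohm

3.587 ohm


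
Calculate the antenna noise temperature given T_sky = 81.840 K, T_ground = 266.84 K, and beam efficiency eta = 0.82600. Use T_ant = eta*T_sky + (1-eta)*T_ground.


T_ant = 0.82600 * 81.840 + (1 - 0.82600) * 266.84 = 114.0 K

114.0 K


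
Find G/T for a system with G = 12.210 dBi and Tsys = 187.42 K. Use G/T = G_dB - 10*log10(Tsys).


G/T = 12.210 - 10*log10(187.42) = 12.210 - 22.72816 = -10.52 dB/K

-10.52 dB/K


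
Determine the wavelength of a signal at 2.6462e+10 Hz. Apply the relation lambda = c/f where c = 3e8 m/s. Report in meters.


lambda = c / f = 3.0000e+08 / 2.6462e+10 = 0.01134 m

0.01134 m


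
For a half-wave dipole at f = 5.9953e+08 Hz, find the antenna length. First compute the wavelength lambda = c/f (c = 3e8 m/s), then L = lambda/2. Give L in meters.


lambda = c / f = 3.0000e+08 / 5.9953e+08 = 0.5003920 m
L = lambda / 2 = 0.5003920 / 2 = 0.2502 m

0.2502 m


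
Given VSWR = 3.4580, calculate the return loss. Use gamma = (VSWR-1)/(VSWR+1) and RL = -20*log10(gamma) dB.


gamma = (3.4580 - 1) / (3.4580 + 1) = 0.5513683
RL = -20 * log10(0.5513683) = 5.171 dB

5.171 dB


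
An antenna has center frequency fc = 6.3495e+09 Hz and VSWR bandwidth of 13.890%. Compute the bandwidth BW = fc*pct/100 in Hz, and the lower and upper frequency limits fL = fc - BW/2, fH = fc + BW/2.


BW = 6.3495e+09 * 13.890/100 = 8.819456e+08 Hz
fL = 6.3495e+09 - 8.819456e+08/2 = 5.909e+09 Hz
fH = 6.3495e+09 + 8.819456e+08/2 = 6.790e+09 Hz

BW=8.819e+08 Hz, fL=5.909e+09 Hz, fH=6.790e+09 Hz


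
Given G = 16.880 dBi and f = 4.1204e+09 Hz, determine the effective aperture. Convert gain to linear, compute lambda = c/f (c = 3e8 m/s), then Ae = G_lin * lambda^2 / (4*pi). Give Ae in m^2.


lambda = c / f = 3.0000e+08 / 4.1204e+09 = 0.07280847 m
G_linear = 10^(16.880/10) = 48.75285
Ae = G_linear * lambda^2 / (4*pi) = 48.75285 * 0.07280847^2 / (4*pi) = 0.02057 m^2

0.02057 m^2


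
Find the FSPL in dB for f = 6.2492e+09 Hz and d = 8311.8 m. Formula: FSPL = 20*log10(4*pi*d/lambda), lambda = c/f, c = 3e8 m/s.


lambda = c / f = 3.0000e+08 / 6.2492e+09 = 0.04800614 m
FSPL = 20 * log10(4*pi*8311.8/0.04800614) = 126.8 dB

126.8 dB


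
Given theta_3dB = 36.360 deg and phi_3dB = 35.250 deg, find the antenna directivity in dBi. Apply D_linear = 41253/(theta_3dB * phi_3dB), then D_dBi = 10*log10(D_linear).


D_linear = 41253 / (36.360 * 35.250) = 32.18641
D_dBi = 10 * log10(32.18641) = 15.08 dBi

15.08 dBi


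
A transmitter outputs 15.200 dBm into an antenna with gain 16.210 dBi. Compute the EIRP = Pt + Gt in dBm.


EIRP = Pt + Gt = 15.200 + 16.210 = 31.41 dBm

31.41 dBm


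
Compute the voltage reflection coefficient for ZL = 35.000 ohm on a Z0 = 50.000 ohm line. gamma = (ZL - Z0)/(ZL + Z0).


gamma = (35.000 - 50.000) / (35.000 + 50.000) = -0.1765

-0.1765


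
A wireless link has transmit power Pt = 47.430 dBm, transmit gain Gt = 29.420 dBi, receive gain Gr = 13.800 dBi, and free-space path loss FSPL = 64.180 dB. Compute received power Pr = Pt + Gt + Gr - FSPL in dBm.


Pr = 47.430 + 29.420 + 13.800 - 64.180 = 26.47 dBm

26.47 dBm
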